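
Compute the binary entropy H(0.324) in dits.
0.2735 dits

The binary entropy function is:
H(p) = -p log(p) - (1-p) log(1-p)

H(0.324) = -0.324 × log_10(0.324) - 0.676 × log_10(0.676)
H(0.324) = 0.2735 dits

Note: Binary entropy is maximized at p=0.5 (H=1 bit) and minimized at p=0 or p=1 (H=0).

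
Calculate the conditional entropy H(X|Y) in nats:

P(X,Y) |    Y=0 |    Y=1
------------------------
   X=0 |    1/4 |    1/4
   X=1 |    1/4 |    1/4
0.6931 nats

Using the chain rule: H(X|Y) = H(X,Y) - H(Y)

First, compute H(X,Y) = 1.3863 nats

Marginal P(Y) = (1/2, 1/2)
H(Y) = 0.6931 nats

H(X|Y) = H(X,Y) - H(Y) = 1.3863 - 0.6931 = 0.6931 nats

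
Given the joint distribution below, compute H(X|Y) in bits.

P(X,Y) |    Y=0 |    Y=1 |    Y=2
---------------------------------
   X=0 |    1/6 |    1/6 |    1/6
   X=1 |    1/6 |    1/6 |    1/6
1.0000 bits

Using the chain rule: H(X|Y) = H(X,Y) - H(Y)

First, compute H(X,Y) = 2.5850 bits

Marginal P(Y) = (1/3, 1/3, 1/3)
H(Y) = 1.5850 bits

H(X|Y) = H(X,Y) - H(Y) = 2.5850 - 1.5850 = 1.0000 bits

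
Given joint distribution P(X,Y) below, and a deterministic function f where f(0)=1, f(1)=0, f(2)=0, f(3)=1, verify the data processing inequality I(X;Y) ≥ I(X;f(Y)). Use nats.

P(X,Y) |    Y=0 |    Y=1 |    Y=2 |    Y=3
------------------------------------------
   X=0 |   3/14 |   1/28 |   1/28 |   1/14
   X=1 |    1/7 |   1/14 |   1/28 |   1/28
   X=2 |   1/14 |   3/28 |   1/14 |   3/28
I(X;Y) = 0.0779, I(X;f(Y)) = 0.0365, inequality holds: 0.0779 ≥ 0.0365

Data Processing Inequality: For any Markov chain X → Y → Z, we have I(X;Y) ≥ I(X;Z).

Here Z = f(Y) is a deterministic function of Y, forming X → Y → Z.

Original I(X;Y) = 0.0779 nats

After applying f:
P(X,Z) where Z=f(Y):
- P(X,Z=0) = P(X,Y=1) + P(X,Y=2)
- P(X,Z=1) = P(X,Y=0) + P(X,Y=3)

I(X;Z) = I(X;f(Y)) = 0.0365 nats

Verification: 0.0779 ≥ 0.0365 ✓

Information cannot be created by processing; the function f can only lose information about X.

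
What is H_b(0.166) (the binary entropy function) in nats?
0.4495 nats

The binary entropy function is:
H(p) = -p log(p) - (1-p) log(1-p)

H(0.166) = -0.166 × log_e(0.166) - 0.834 × log_e(0.834)
H(0.166) = 0.4495 nats

Note: Binary entropy is maximized at p=0.5 (H=1 bit) and minimized at p=0 or p=1 (H=0).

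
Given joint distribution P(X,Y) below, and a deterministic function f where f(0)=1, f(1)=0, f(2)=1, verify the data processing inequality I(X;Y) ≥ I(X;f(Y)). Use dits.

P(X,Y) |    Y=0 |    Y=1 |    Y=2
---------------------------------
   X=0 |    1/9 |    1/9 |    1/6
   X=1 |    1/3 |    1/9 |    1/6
I(X;Y) = 0.0144, I(X;f(Y)) = 0.0032, inequality holds: 0.0144 ≥ 0.0032

Data Processing Inequality: For any Markov chain X → Y → Z, we have I(X;Y) ≥ I(X;Z).

Here Z = f(Y) is a deterministic function of Y, forming X → Y → Z.

Original I(X;Y) = 0.0144 dits

After applying f:
P(X,Z) where Z=f(Y):
- P(X,Z=0) = P(X,Y=1)
- P(X,Z=1) = P(X,Y=0) + P(X,Y=2)

I(X;Z) = I(X;f(Y)) = 0.0032 dits

Verification: 0.0144 ≥ 0.0032 ✓

Information cannot be created by processing; the function f can only lose information about X.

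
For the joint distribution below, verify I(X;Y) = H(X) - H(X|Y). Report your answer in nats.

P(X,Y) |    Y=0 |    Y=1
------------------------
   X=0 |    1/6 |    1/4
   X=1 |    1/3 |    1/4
I(X;Y) = 0.0144 nats

Mutual information has multiple equivalent forms:
- I(X;Y) = H(X) - H(X|Y)
- I(X;Y) = H(Y) - H(Y|X)
- I(X;Y) = H(X) + H(Y) - H(X,Y)

Computing all quantities:
H(X) = 0.6792, H(Y) = 0.6931, H(X,Y) = 1.3580
H(X|Y) = 0.6648, H(Y|X) = 0.6788

Verification:
H(X) - H(X|Y) = 0.6792 - 0.6648 = 0.0144
H(Y) - H(Y|X) = 0.6931 - 0.6788 = 0.0144
H(X) + H(Y) - H(X,Y) = 0.6792 + 0.6931 - 1.3580 = 0.0144

All forms give I(X;Y) = 0.0144 nats. ✓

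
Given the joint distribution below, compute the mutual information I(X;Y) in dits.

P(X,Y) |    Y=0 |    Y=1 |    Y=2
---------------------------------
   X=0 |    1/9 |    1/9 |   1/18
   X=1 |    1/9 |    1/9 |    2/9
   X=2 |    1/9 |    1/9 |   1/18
0.0219 dits

Mutual information: I(X;Y) = H(X) + H(Y) - H(X,Y)

Marginals:
P(X) = (5/18, 4/9, 5/18), H(X) = 0.4656 dits
P(Y) = (1/3, 1/3, 1/3), H(Y) = 0.4771 dits

Joint entropy: H(X,Y) = 0.9208 dits

I(X;Y) = 0.4656 + 0.4771 - 0.9208 = 0.0219 dits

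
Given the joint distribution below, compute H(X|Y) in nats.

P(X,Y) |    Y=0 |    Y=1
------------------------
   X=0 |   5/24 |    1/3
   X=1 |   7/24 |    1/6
0.6579 nats

Using the chain rule: H(X|Y) = H(X,Y) - H(Y)

First, compute H(X,Y) = 1.3510 nats

Marginal P(Y) = (1/2, 1/2)
H(Y) = 0.6931 nats

H(X|Y) = H(X,Y) - H(Y) = 1.3510 - 0.6931 = 0.6579 nats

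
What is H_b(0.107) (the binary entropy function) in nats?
0.3402 nats

The binary entropy function is:
H(p) = -p log(p) - (1-p) log(1-p)

H(0.107) = -0.107 × log_e(0.107) - 0.893 × log_e(0.893)
H(0.107) = 0.3402 nats

Note: Binary entropy is maximized at p=0.5 (H=1 bit) and minimized at p=0 or p=1 (H=0).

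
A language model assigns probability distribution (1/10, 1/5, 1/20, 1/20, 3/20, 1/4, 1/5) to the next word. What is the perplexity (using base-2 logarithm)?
6.0784

Perplexity is 2^H (or exp(H) for natural log).

First, H = -Σ p log p = 2.6037 bits
Perplexity = 2^2.6037 = 6.0784

Interpretation: The model's uncertainty is equivalent to choosing uniformly among 6.1 options.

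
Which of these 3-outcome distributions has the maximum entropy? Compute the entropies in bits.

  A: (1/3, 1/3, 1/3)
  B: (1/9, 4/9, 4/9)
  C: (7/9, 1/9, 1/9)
A

For a discrete distribution over n outcomes, entropy is maximized by the uniform distribution.

Computing entropies:
H(A) = 1.5850 bits
H(B) = 1.3921 bits
H(C) = 0.9864 bits

The uniform distribution (where all probabilities equal 1/3) achieves the maximum entropy of log_2(3) = 1.5850 bits.

Distribution A has the highest entropy.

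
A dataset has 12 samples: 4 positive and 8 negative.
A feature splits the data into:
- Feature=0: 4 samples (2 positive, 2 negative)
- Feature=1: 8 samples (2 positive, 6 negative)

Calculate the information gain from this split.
0.0441 bits

Information Gain = H(Y) - H(Y|Feature)

Before split:
P(positive) = 4/12 = 0.3333
H(Y) = 0.9183 bits

After split:
Feature=0: H = 1.0000 bits (weight = 4/12)
Feature=1: H = 0.8113 bits (weight = 8/12)
H(Y|Feature) = (4/12)×1.0000 + (8/12)×0.8113 = 0.8742 bits

Information Gain = 0.9183 - 0.8742 = 0.0441 bits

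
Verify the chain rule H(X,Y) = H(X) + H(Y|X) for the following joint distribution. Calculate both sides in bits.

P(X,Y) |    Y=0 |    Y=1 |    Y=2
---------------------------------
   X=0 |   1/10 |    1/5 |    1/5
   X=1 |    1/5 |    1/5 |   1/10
H(X,Y) = 2.5219, H(X) = 1.0000, H(Y|X) = 1.5219 (all in bits)

Chain rule: H(X,Y) = H(X) + H(Y|X)

Left side — joint entropy directly:
H(X,Y) = -Σ p(x,y) log p(x,y) = 2.5219 bits

Right side — compute H(Y|X) from the conditional distributions:
P(X) = (1/2, 1/2), so H(X) = 1.0000 bits
H(Y|X) = Σ_x P(X=x) · H(Y|X=x):
  P(Y|X=0) = (1/5, 2/5, 2/5), H(Y|X=0) = 1.5219, weight P(X=0) = 1/2
  P(Y|X=1) = (2/5, 2/5, 1/5), H(Y|X=1) = 1.5219, weight P(X=1) = 1/2
H(Y|X) = 1.5219 bits

H(X) + H(Y|X) = 1.0000 + 1.5219 = 2.5219 bits

Both sides equal 2.5219 bits. ✓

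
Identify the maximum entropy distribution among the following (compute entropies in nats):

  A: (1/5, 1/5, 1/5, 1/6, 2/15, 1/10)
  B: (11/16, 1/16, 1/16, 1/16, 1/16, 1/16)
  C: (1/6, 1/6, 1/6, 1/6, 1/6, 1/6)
C

For a discrete distribution over n outcomes, entropy is maximized by the uniform distribution.

Computing entropies:
H(A) = 1.7632 nats
H(B) = 1.1240 nats
H(C) = 1.7918 nats

The uniform distribution (where all probabilities equal 1/6) achieves the maximum entropy of log_e(6) = 1.7918 nats.

Distribution C has the highest entropy.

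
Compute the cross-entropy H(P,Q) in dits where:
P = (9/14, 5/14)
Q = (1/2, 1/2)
0.3010 dits

Cross-entropy: H(P,Q) = -Σ p(x) log q(x)

Alternatively: H(P,Q) = H(P) + D_KL(P||Q)
H(P) = 0.2831 dits
D_KL(P||Q) = 0.0180 dits

H(P,Q) = 0.2831 + 0.0180 = 0.3010 dits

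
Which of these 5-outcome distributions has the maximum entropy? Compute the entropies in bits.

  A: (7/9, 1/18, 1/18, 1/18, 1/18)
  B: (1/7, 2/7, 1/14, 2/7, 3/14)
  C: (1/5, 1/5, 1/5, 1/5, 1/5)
C

For a discrete distribution over n outcomes, entropy is maximized by the uniform distribution.

Computing entropies:
H(A) = 1.2086 bits
H(B) = 2.1820 bits
H(C) = 2.3219 bits

The uniform distribution (where all probabilities equal 1/5) achieves the maximum entropy of log_2(5) = 2.3219 bits.

Distribution C has the highest entropy.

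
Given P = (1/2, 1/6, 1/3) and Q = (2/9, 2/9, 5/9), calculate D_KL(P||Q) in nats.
0.1872 nats

KL divergence: D_KL(P||Q) = Σ p(x) log(p(x)/q(x))

Computing term by term:
  x=0: 1/2 × log_e[(1/2)/(2/9)] = 1/2 × 0.8109 = 0.4055
  x=1: 1/6 × log_e[(1/6)/(2/9)] = 1/6 × -0.2877 = -0.0479
  x=2: 1/3 × log_e[(1/3)/(5/9)] = 1/3 × -0.5108 = -0.1703

D_KL(P||Q) = 0.1872 nats

Note: KL divergence is always non-negative and equals 0 iff P = Q.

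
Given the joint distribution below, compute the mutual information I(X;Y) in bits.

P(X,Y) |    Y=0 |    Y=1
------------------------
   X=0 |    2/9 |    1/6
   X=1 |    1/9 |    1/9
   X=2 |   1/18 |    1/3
0.1286 bits

Mutual information: I(X;Y) = H(X) + H(Y) - H(X,Y)

Marginals:
P(X) = (7/18, 2/9, 7/18), H(X) = 1.5420 bits
P(Y) = (7/18, 11/18), H(Y) = 0.9641 bits

Joint entropy: H(X,Y) = 2.3774 bits

I(X;Y) = 1.5420 + 0.9641 - 2.3774 = 0.1286 bits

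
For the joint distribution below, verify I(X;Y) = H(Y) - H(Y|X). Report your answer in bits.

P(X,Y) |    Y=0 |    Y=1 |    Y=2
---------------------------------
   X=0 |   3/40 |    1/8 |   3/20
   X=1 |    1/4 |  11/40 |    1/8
I(X;Y) = 0.0490 bits

Mutual information has multiple equivalent forms:
- I(X;Y) = H(X) - H(X|Y)
- I(X;Y) = H(Y) - H(Y|X)
- I(X;Y) = H(X) + H(Y) - H(X,Y)

Computing all quantities:
H(X) = 0.9341, H(Y) = 1.5679, H(X,Y) = 2.4530
H(X|Y) = 0.8851, H(Y|X) = 1.5189

Verification:
H(X) - H(X|Y) = 0.9341 - 0.8851 = 0.0490
H(Y) - H(Y|X) = 1.5679 - 1.5189 = 0.0490
H(X) + H(Y) - H(X,Y) = 0.9341 + 1.5679 - 2.4530 = 0.0490

All forms give I(X;Y) = 0.0490 bits. ✓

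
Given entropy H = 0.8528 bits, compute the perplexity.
1.8060

Perplexity is 2^H (or exp(H) for natural log).

H = 0.8528 bits
Perplexity = 2^0.8528 = 1.8060

Interpretation: The model's uncertainty is equivalent to choosing uniformly among 1.8 options.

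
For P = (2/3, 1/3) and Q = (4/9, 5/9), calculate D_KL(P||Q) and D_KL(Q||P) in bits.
D_KL(P||Q) = 0.1443, D_KL(Q||P) = 0.1494

KL divergence is not symmetric: D_KL(P||Q) ≠ D_KL(Q||P) in general.

D_KL(P||Q) = 0.1443 bits
D_KL(Q||P) = 0.1494 bits

No, they are not equal!

This asymmetry is why KL divergence is not a true distance metric.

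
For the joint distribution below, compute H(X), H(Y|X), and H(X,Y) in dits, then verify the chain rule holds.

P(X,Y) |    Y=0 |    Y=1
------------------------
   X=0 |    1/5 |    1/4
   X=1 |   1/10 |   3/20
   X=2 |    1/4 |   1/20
H(X,Y) = 0.7295, H(X) = 0.4634, H(Y|X) = 0.2660 (all in dits)

Chain rule: H(X,Y) = H(X) + H(Y|X)

Left side — joint entropy directly:
H(X,Y) = -Σ p(x,y) log p(x,y) = 0.7295 dits

Right side — compute H(Y|X) from the conditional distributions:
P(X) = (9/20, 1/4, 3/10), so H(X) = 0.4634 dits
H(Y|X) = Σ_x P(X=x) · H(Y|X=x):
  P(Y|X=0) = (4/9, 5/9), H(Y|X=0) = 0.2983, weight P(X=0) = 9/20
  P(Y|X=1) = (2/5, 3/5), H(Y|X=1) = 0.2923, weight P(X=1) = 1/4
  P(Y|X=2) = (5/6, 1/6), H(Y|X=2) = 0.1957, weight P(X=2) = 3/10
H(Y|X) = 0.2660 dits

H(X) + H(Y|X) = 0.4634 + 0.2660 = 0.7295 dits

Both sides equal 0.7295 dits. ✓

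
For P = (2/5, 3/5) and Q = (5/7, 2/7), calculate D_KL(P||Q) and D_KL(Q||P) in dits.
D_KL(P||Q) = 0.0926, D_KL(Q||P) = 0.0878

KL divergence is not symmetric: D_KL(P||Q) ≠ D_KL(Q||P) in general.

D_KL(P||Q) = 0.0926 dits
D_KL(Q||P) = 0.0878 dits

No, they are not equal!

This asymmetry is why KL divergence is not a true distance metric.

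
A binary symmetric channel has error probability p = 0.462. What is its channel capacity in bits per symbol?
0.0042 bits

For a binary symmetric channel (BSC) with error probability p:
Capacity C = 1 - H(p) bits per symbol

where H(p) = -p log₂(p) - (1-p) log₂(1-p) is the binary entropy function.

H(0.462) = 0.9958 bits
C = 1 - 0.9958 = 0.0042 bits per symbol

This means we can reliably transmit up to 0.0042 bits of information per channel use.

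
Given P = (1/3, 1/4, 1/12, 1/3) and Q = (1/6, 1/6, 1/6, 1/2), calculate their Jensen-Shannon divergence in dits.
0.0147 dits

Jensen-Shannon divergence is:
JSD(P||Q) = 0.5 × D_KL(P||M) + 0.5 × D_KL(Q||M)
where M = 0.5 × (P + Q) is the mixture distribution.

M = 0.5 × (1/3, 1/4, 1/12, 1/3) + 0.5 × (1/6, 1/6, 1/6, 1/2) = (1/4, 5/24, 1/8, 5/12)

D_KL(P||M) = 0.0145 dits
D_KL(Q||M) = 0.0149 dits

JSD(P||Q) = 0.5 × 0.0145 + 0.5 × 0.0149 = 0.0147 dits

Unlike KL divergence, JSD is symmetric and bounded: 0 ≤ JSD ≤ log(2).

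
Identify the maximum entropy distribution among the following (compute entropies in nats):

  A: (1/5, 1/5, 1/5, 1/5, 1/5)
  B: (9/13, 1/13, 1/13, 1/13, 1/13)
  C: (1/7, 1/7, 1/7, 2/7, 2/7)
A

For a discrete distribution over n outcomes, entropy is maximized by the uniform distribution.

Computing entropies:
H(A) = 1.6094 nats
H(B) = 1.0438 nats
H(C) = 1.5498 nats

The uniform distribution (where all probabilities equal 1/5) achieves the maximum entropy of log_e(5) = 1.6094 nats.

Distribution A has the highest entropy.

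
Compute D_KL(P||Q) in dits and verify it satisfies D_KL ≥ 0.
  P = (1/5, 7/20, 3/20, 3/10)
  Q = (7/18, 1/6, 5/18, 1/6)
0.0915 dits

KL divergence satisfies the Gibbs inequality: D_KL(P||Q) ≥ 0 for all distributions P, Q.

D_KL(P||Q) = Σ p(x) log(p(x)/q(x))
Term by term:
  x=0: 1/5 × log_10[(1/5)/(7/18)] = -0.0578
  x=1: 7/20 × log_10[(7/20)/(1/6)] = 0.1128
  x=2: 3/20 × log_10[(3/20)/(5/18)] = -0.0401
  x=3: 3/10 × log_10[(3/10)/(1/6)] = 0.0766
D_KL(P||Q) = 0.0915 dits

D_KL(P||Q) = 0.0915 ≥ 0 ✓

This non-negativity is a fundamental property: relative entropy cannot be negative because it measures how different Q is from P.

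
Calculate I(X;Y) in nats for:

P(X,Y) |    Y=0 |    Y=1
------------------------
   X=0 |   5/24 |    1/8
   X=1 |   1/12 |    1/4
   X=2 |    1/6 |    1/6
0.0507 nats

Mutual information: I(X;Y) = H(X) + H(Y) - H(X,Y)

Marginals:
P(X) = (1/3, 1/3, 1/3), H(X) = 1.0986 nats
P(Y) = (11/24, 13/24), H(Y) = 0.6897 nats

Joint entropy: H(X,Y) = 1.7376 nats

I(X;Y) = 1.0986 + 0.6897 - 1.7376 = 0.0507 nats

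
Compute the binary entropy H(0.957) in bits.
0.2559 bits

The binary entropy function is:
H(p) = -p log(p) - (1-p) log(1-p)

H(0.957) = -0.957 × log_2(0.957) - 0.043 × log_2(0.043)
H(0.957) = 0.2559 bits

Note: Binary entropy is maximized at p=0.5 (H=1 bit) and minimized at p=0 or p=1 (H=0).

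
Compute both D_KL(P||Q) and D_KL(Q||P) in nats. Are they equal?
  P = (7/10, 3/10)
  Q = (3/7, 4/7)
D_KL(P||Q) = 0.1501, D_KL(Q||P) = 0.1579

KL divergence is not symmetric: D_KL(P||Q) ≠ D_KL(Q||P) in general.

D_KL(P||Q) = 0.1501 nats
D_KL(Q||P) = 0.1579 nats

No, they are not equal!

This asymmetry is why KL divergence is not a true distance metric.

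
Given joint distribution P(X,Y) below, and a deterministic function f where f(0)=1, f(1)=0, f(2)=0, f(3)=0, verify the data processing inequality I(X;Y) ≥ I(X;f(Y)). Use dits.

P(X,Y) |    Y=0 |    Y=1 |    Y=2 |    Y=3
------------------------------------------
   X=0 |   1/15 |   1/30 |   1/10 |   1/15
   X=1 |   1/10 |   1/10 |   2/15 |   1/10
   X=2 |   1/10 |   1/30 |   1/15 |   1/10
I(X;Y) = 0.0097, I(X;f(Y)) = 0.0021, inequality holds: 0.0097 ≥ 0.0021

Data Processing Inequality: For any Markov chain X → Y → Z, we have I(X;Y) ≥ I(X;Z).

Here Z = f(Y) is a deterministic function of Y, forming X → Y → Z.

Original I(X;Y) = 0.0097 dits

After applying f:
P(X,Z) where Z=f(Y):
- P(X,Z=0) = P(X,Y=1) + P(X,Y=2) + P(X,Y=3)
- P(X,Z=1) = P(X,Y=0)

I(X;Z) = I(X;f(Y)) = 0.0021 dits

Verification: 0.0097 ≥ 0.0021 ✓

Information cannot be created by processing; the function f can only lose information about X.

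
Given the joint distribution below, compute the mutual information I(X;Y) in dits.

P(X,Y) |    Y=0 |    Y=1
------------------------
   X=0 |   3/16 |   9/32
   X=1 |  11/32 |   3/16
0.0134 dits

Mutual information: I(X;Y) = H(X) + H(Y) - H(X,Y)

Marginals:
P(X) = (15/32, 17/32), H(X) = 0.3002 dits
P(Y) = (17/32, 15/32), H(Y) = 0.3002 dits

Joint entropy: H(X,Y) = 0.5870 dits

I(X;Y) = 0.3002 + 0.3002 - 0.5870 = 0.0134 dits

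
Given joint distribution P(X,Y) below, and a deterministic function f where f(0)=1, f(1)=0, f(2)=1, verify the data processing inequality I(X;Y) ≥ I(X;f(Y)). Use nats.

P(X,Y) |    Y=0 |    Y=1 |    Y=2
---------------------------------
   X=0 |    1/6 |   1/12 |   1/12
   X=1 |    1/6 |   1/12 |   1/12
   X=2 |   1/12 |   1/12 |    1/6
I(X;Y) = 0.0378, I(X;f(Y)) = 0.0000, inequality holds: 0.0378 ≥ 0.0000

Data Processing Inequality: For any Markov chain X → Y → Z, we have I(X;Y) ≥ I(X;Z).

Here Z = f(Y) is a deterministic function of Y, forming X → Y → Z.

Original I(X;Y) = 0.0378 nats

After applying f:
P(X,Z) where Z=f(Y):
- P(X,Z=0) = P(X,Y=1)
- P(X,Z=1) = P(X,Y=0) + P(X,Y=2)

I(X;Z) = I(X;f(Y)) = 0.0000 nats

Verification: 0.0378 ≥ 0.0000 ✓

Information cannot be created by processing; the function f can only lose information about X.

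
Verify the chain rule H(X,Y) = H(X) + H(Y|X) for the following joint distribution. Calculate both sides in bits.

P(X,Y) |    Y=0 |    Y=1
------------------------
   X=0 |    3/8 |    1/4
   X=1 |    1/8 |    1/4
H(X,Y) = 1.9056, H(X) = 0.9544, H(Y|X) = 0.9512 (all in bits)

Chain rule: H(X,Y) = H(X) + H(Y|X)

Left side — joint entropy directly:
H(X,Y) = -Σ p(x,y) log p(x,y) = 1.9056 bits

Right side — compute H(Y|X) from the conditional distributions:
P(X) = (5/8, 3/8), so H(X) = 0.9544 bits
H(Y|X) = Σ_x P(X=x) · H(Y|X=x):
  P(Y|X=0) = (3/5, 2/5), H(Y|X=0) = 0.9710, weight P(X=0) = 5/8
  P(Y|X=1) = (1/3, 2/3), H(Y|X=1) = 0.9183, weight P(X=1) = 3/8
H(Y|X) = 0.9512 bits

H(X) + H(Y|X) = 0.9544 + 0.9512 = 1.9056 bits

Both sides equal 1.9056 bits. ✓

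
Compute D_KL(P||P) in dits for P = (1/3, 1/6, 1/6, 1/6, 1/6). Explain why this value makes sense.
0.0000 dits

KL divergence satisfies the Gibbs inequality: D_KL(P||Q) ≥ 0 for all distributions P, Q.

D_KL(P||Q) = Σ p(x) log(p(x)/q(x))
Each term is p(x) × log_10(p(x)/p(x)) = p(x) × log_10(1) = 0, so the sum is 0.
D_KL(P||Q) = 0.0000 dits

When P = Q, the KL divergence is exactly 0, as there is no 'divergence' between identical distributions.

This non-negativity is a fundamental property: relative entropy cannot be negative because it measures how different Q is from P.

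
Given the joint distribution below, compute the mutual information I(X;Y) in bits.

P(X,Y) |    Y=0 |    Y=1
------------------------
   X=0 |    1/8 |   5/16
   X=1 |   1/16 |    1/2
0.0355 bits

Mutual information: I(X;Y) = H(X) + H(Y) - H(X,Y)

Marginals:
P(X) = (7/16, 9/16), H(X) = 0.9887 bits
P(Y) = (3/16, 13/16), H(Y) = 0.6962 bits

Joint entropy: H(X,Y) = 1.6494 bits

I(X;Y) = 0.9887 + 0.6962 - 1.6494 = 0.0355 bits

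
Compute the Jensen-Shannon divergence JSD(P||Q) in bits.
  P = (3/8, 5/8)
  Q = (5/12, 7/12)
0.0013 bits

Jensen-Shannon divergence is:
JSD(P||Q) = 0.5 × D_KL(P||M) + 0.5 × D_KL(Q||M)
where M = 0.5 × (P + Q) is the mixture distribution.

M = 0.5 × (3/8, 5/8) + 0.5 × (5/12, 7/12) = (0.395833, 0.604167)

D_KL(P||M) = 0.0013 bits
D_KL(Q||M) = 0.0013 bits

JSD(P||Q) = 0.5 × 0.0013 + 0.5 × 0.0013 = 0.0013 bits

Unlike KL divergence, JSD is symmetric and bounded: 0 ≤ JSD ≤ log(2).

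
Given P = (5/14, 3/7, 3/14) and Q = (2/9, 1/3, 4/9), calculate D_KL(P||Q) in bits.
0.1743 bits

KL divergence: D_KL(P||Q) = Σ p(x) log(p(x)/q(x))

Computing term by term:
  x=0: 5/14 × log_2[(5/14)/(2/9)] = 5/14 × 0.6845 = 0.2445
  x=1: 3/7 × log_2[(3/7)/(1/3)] = 3/7 × 0.3626 = 0.1554
  x=2: 3/14 × log_2[(3/14)/(4/9)] = 3/14 × -1.0525 = -0.2255

D_KL(P||Q) = 0.1743 bits

Note: KL divergence is always non-negative and equals 0 iff P = Q.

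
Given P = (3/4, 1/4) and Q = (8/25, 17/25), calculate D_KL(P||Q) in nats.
0.3887 nats

KL divergence: D_KL(P||Q) = Σ p(x) log(p(x)/q(x))

Computing term by term:
  x=0: 3/4 × log_e[(3/4)/(8/25)] = 3/4 × 0.8518 = 0.6388
  x=1: 1/4 × log_e[(1/4)/(17/25)] = 1/4 × -1.0006 = -0.2502

D_KL(P||Q) = 0.3887 nats

Note: KL divergence is always non-negative and equals 0 iff P = Q.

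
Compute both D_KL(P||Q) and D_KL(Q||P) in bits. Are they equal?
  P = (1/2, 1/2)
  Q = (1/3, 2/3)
D_KL(P||Q) = 0.0850, D_KL(Q||P) = 0.0817

KL divergence is not symmetric: D_KL(P||Q) ≠ D_KL(Q||P) in general.

D_KL(P||Q) = 0.0850 bits
D_KL(Q||P) = 0.0817 bits

No, they are not equal!

This asymmetry is why KL divergence is not a true distance metric.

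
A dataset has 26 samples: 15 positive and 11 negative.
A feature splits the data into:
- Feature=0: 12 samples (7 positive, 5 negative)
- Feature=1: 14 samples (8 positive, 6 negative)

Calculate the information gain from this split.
0.0001 bits

Information Gain = H(Y) - H(Y|Feature)

Before split:
P(positive) = 15/26 = 0.5769
H(Y) = 0.9829 bits

After split:
Feature=0: H = 0.9799 bits (weight = 12/26)
Feature=1: H = 0.9852 bits (weight = 14/26)
H(Y|Feature) = (12/26)×0.9799 + (14/26)×0.9852 = 0.9828 bits

Information Gain = 0.9829 - 0.9828 = 0.0001 bits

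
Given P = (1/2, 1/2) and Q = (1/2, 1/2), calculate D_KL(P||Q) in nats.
0.0000 nats

KL divergence: D_KL(P||Q) = Σ p(x) log(p(x)/q(x))

Computing term by term:
  x=0: 1/2 × log_e[(1/2)/(1/2)] = 1/2 × 0.0000 = 0.0000
  x=1: 1/2 × log_e[(1/2)/(1/2)] = 1/2 × 0.0000 = 0.0000

D_KL(P||Q) = 0.0000 nats

Note: KL divergence is always non-negative and equals 0 iff P = Q.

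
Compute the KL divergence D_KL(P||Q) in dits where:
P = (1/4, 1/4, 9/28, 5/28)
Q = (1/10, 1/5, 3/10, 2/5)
0.0708 dits

KL divergence: D_KL(P||Q) = Σ p(x) log(p(x)/q(x))

Computing term by term:
  x=0: 1/4 × log_10[(1/4)/(1/10)] = 1/4 × 0.3979 = 0.0995
  x=1: 1/4 × log_10[(1/4)/(1/5)] = 1/4 × 0.0969 = 0.0242
  x=2: 9/28 × log_10[(9/28)/(3/10)] = 9/28 × 0.0300 = 0.0096
  x=3: 5/28 × log_10[(5/28)/(2/5)] = 5/28 × -0.3502 = -0.0625

D_KL(P||Q) = 0.0708 dits

Note: KL divergence is always non-negative and equals 0 iff P = Q.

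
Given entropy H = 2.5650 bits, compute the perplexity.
5.9176

Perplexity is 2^H (or exp(H) for natural log).

H = 2.5650 bits
Perplexity = 2^2.5650 = 5.9176

Interpretation: The model's uncertainty is equivalent to choosing uniformly among 5.9 options.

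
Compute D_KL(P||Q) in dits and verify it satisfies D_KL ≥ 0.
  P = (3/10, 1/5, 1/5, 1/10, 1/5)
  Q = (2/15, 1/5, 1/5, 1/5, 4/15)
0.0506 dits

KL divergence satisfies the Gibbs inequality: D_KL(P||Q) ≥ 0 for all distributions P, Q.

D_KL(P||Q) = Σ p(x) log(p(x)/q(x))
Term by term:
  x=0: 3/10 × log_10[(3/10)/(2/15)] = 0.1057
  x=1: 1/5 × log_10[(1/5)/(1/5)] = 0.0000
  x=2: 1/5 × log_10[(1/5)/(1/5)] = 0.0000
  x=3: 1/10 × log_10[(1/10)/(1/5)] = -0.0301
  x=4: 1/5 × log_10[(1/5)/(4/15)] = -0.0250
D_KL(P||Q) = 0.0506 dits

D_KL(P||Q) = 0.0506 ≥ 0 ✓

This non-negativity is a fundamental property: relative entropy cannot be negative because it measures how different Q is from P.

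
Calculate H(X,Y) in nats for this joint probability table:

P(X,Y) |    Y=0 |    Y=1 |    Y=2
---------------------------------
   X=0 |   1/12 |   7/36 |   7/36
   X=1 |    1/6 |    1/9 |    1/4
1.7333 nats

Joint entropy is H(X,Y) = -Σ_{x,y} p(x,y) log p(x,y).

Summing over all non-zero entries:
H(X,Y) = -[1/12·log_e(1/12) + 7/36·log_e(7/36) + 7/36·log_e(7/36) + 1/6·log_e(1/6) + 1/9·log_e(1/9) + 1/4·log_e(1/4)]
H(X,Y) = 1.7333 nats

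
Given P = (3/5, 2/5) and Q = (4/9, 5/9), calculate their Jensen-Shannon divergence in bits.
0.0176 bits

Jensen-Shannon divergence is:
JSD(P||Q) = 0.5 × D_KL(P||M) + 0.5 × D_KL(Q||M)
where M = 0.5 × (P + Q) is the mixture distribution.

M = 0.5 × (3/5, 2/5) + 0.5 × (4/9, 5/9) = (0.522222, 0.477778)

D_KL(P||M) = 0.0176 bits
D_KL(Q||M) = 0.0175 bits

JSD(P||Q) = 0.5 × 0.0176 + 0.5 × 0.0175 = 0.0176 bits

Unlike KL divergence, JSD is symmetric and bounded: 0 ≤ JSD ≤ log(2).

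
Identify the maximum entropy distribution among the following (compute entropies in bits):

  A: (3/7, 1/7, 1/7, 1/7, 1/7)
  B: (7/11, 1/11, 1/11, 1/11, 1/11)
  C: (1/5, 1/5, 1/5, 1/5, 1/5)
C

For a discrete distribution over n outcomes, entropy is maximized by the uniform distribution.

Computing entropies:
H(A) = 2.1281 bits
H(B) = 1.6729 bits
H(C) = 2.3219 bits

The uniform distribution (where all probabilities equal 1/5) achieves the maximum entropy of log_2(5) = 2.3219 bits.

Distribution C has the highest entropy.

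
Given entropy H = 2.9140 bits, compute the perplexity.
7.5371

Perplexity is 2^H (or exp(H) for natural log).

H = 2.9140 bits
Perplexity = 2^2.9140 = 7.5371

Interpretation: The model's uncertainty is equivalent to choosing uniformly among 7.5 options.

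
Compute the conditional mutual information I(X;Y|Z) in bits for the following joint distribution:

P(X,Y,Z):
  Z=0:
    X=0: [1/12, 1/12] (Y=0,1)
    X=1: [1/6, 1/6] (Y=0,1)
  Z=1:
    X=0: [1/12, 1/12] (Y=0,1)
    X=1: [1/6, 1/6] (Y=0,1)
0.0000 bits

Conditional mutual information: I(X;Y|Z) = H(X|Z) + H(Y|Z) - H(X,Y|Z)

H(Z) = 1.0000
H(X,Z) = 1.9183 → H(X|Z) = 0.9183
H(Y,Z) = 2.0000 → H(Y|Z) = 1.0000
H(X,Y,Z) = 2.9183 → H(X,Y|Z) = 1.9183

I(X;Y|Z) = 0.9183 + 1.0000 - 1.9183 = 0.0000 bits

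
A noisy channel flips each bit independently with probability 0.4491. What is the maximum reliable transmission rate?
0.0075 bits

For a binary symmetric channel (BSC) with error probability p:
Capacity C = 1 - H(p) bits per symbol

where H(p) = -p log₂(p) - (1-p) log₂(1-p) is the binary entropy function.

H(0.4491) = 0.9925 bits
C = 1 - 0.9925 = 0.0075 bits per symbol

This means we can reliably transmit up to 0.0075 bits of information per channel use.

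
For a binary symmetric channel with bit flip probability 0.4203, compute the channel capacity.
0.0184 bits

For a binary symmetric channel (BSC) with error probability p:
Capacity C = 1 - H(p) bits per symbol

where H(p) = -p log₂(p) - (1-p) log₂(1-p) is the binary entropy function.

H(0.4203) = 0.9816 bits
C = 1 - 0.9816 = 0.0184 bits per symbol

This means we can reliably transmit up to 0.0184 bits of information per channel use.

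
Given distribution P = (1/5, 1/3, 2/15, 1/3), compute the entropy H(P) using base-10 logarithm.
0.5745 dits

Shannon entropy is H(X) = -Σ p(x) log p(x).

For P = (1/5, 1/3, 2/15, 1/3):
H = -1/5 × log_10(1/5) -1/3 × log_10(1/3) -2/15 × log_10(2/15) -1/3 × log_10(1/3)
H = 0.5745 dits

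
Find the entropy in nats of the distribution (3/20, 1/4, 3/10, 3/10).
1.3535 nats

Shannon entropy is H(X) = -Σ p(x) log p(x).

For P = (3/20, 1/4, 3/10, 3/10):
H = -3/20 × log_e(3/20) -1/4 × log_e(1/4) -3/10 × log_e(3/10) -3/10 × log_e(3/10)
H = 1.3535 nats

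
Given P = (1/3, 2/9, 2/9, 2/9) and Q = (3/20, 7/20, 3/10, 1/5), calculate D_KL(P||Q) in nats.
0.1219 nats

KL divergence: D_KL(P||Q) = Σ p(x) log(p(x)/q(x))

Computing term by term:
  x=0: 1/3 × log_e[(1/3)/(3/20)] = 1/3 × 0.7985 = 0.2662
  x=1: 2/9 × log_e[(2/9)/(7/20)] = 2/9 × -0.4543 = -0.1009
  x=2: 2/9 × log_e[(2/9)/(3/10)] = 2/9 × -0.3001 = -0.0667
  x=3: 2/9 × log_e[(2/9)/(1/5)] = 2/9 × 0.1054 = 0.0234

D_KL(P||Q) = 0.1219 nats

Note: KL divergence is always non-negative and equals 0 iff P = Q.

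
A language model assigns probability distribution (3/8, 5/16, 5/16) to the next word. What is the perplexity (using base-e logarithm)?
2.9885

Perplexity is e^H (or exp(H) for natural log).

First, H = -Σ p log p = 1.0948 nats
Perplexity = e^1.0948 = 2.9885

Interpretation: The model's uncertainty is equivalent to choosing uniformly among 3.0 options.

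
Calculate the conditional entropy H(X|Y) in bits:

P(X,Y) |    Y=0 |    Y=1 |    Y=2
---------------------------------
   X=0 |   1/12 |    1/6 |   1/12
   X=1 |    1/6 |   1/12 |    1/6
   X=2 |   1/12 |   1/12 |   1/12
1.5000 bits

Using the chain rule: H(X|Y) = H(X,Y) - H(Y)

First, compute H(X,Y) = 3.0850 bits

Marginal P(Y) = (1/3, 1/3, 1/3)
H(Y) = 1.5850 bits

H(X|Y) = H(X,Y) - H(Y) = 3.0850 - 1.5850 = 1.5000 bits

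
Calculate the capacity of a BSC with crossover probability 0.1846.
0.3100 bits

For a binary symmetric channel (BSC) with error probability p:
Capacity C = 1 - H(p) bits per symbol

where H(p) = -p log₂(p) - (1-p) log₂(1-p) is the binary entropy function.

H(0.1846) = 0.6900 bits
C = 1 - 0.6900 = 0.3100 bits per symbol

This means we can reliably transmit up to 0.3100 bits of information per channel use.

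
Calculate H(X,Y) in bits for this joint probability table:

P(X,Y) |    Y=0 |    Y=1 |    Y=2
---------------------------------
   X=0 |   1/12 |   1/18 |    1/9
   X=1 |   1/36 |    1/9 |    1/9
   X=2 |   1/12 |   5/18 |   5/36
2.9383 bits

Joint entropy is H(X,Y) = -Σ_{x,y} p(x,y) log p(x,y).

Summing over all non-zero entries:
H(X,Y) = -[1/12·log_2(1/12) + 1/18·log_2(1/18) + 1/9·log_2(1/9) + 1/36·log_2(1/36) + 1/9·log_2(1/9) + 1/9·log_2(1/9) + 1/12·log_2(1/12) + 5/18·log_2(5/18) + 5/36·log_2(5/36)]
H(X,Y) = 2.9383 bits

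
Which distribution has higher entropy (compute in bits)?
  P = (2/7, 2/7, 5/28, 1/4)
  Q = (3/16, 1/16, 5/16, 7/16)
P

Computing entropies in bits:
H(P) = 1.9766
H(Q) = 1.7490

Distribution P has higher entropy.

Intuition: The distribution closer to uniform (more spread out) has higher entropy.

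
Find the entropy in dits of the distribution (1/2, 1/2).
0.3010 dits

Shannon entropy is H(X) = -Σ p(x) log p(x).

For P = (1/2, 1/2):
H = -1/2 × log_10(1/2) -1/2 × log_10(1/2)
H = 0.3010 dits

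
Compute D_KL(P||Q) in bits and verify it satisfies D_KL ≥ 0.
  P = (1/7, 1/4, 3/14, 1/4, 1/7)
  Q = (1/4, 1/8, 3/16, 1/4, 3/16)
0.1199 bits

KL divergence satisfies the Gibbs inequality: D_KL(P||Q) ≥ 0 for all distributions P, Q.

D_KL(P||Q) = Σ p(x) log(p(x)/q(x))
Term by term:
  x=0: 1/7 × log_2[(1/7)/(1/4)] = -0.1153
  x=1: 1/4 × log_2[(1/4)/(1/8)] = 0.2500
  x=2: 3/14 × log_2[(3/14)/(3/16)] = 0.0413
  x=3: 1/4 × log_2[(1/4)/(1/4)] = 0.0000
  x=4: 1/7 × log_2[(1/7)/(3/16)] = -0.0560
D_KL(P||Q) = 0.1199 bits

D_KL(P||Q) = 0.1199 ≥ 0 ✓

This non-negativity is a fundamental property: relative entropy cannot be negative because it measures how different Q is from P.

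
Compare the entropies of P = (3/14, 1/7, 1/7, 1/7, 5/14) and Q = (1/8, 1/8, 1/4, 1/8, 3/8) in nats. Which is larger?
P

Computing entropies in nats:
H(P) = 1.5318
H(Q) = 1.4942

Distribution P has higher entropy.

Intuition: The distribution closer to uniform (more spread out) has higher entropy.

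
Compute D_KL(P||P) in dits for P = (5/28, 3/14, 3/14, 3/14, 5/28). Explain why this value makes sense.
0.0000 dits

KL divergence satisfies the Gibbs inequality: D_KL(P||Q) ≥ 0 for all distributions P, Q.

D_KL(P||Q) = Σ p(x) log(p(x)/q(x))
Each term is p(x) × log_10(p(x)/p(x)) = p(x) × log_10(1) = 0, so the sum is 0.
D_KL(P||Q) = 0.0000 dits

When P = Q, the KL divergence is exactly 0, as there is no 'divergence' between identical distributions.

This non-negativity is a fundamental property: relative entropy cannot be negative because it measures how different Q is from P.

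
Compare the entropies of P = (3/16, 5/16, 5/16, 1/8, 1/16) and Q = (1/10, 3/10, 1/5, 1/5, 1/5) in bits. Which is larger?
Q

Computing entropies in bits:
H(P) = 2.1266
H(Q) = 2.2464

Distribution Q has higher entropy.

Intuition: The distribution closer to uniform (more spread out) has higher entropy.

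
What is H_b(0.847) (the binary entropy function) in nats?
0.4279 nats

The binary entropy function is:
H(p) = -p log(p) - (1-p) log(1-p)

H(0.847) = -0.847 × log_e(0.847) - 0.153 × log_e(0.153)
H(0.847) = 0.4279 nats

Note: Binary entropy is maximized at p=0.5 (H=1 bit) and minimized at p=0 or p=1 (H=0).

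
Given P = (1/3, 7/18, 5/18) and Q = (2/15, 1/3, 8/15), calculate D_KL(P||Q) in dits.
0.0800 dits

KL divergence: D_KL(P||Q) = Σ p(x) log(p(x)/q(x))

Computing term by term:
  x=0: 1/3 × log_10[(1/3)/(2/15)] = 1/3 × 0.3979 = 0.1326
  x=1: 7/18 × log_10[(7/18)/(1/3)] = 7/18 × 0.0669 = 0.0260
  x=2: 5/18 × log_10[(5/18)/(8/15)] = 5/18 × -0.2833 = -0.0787

D_KL(P||Q) = 0.0800 dits

Note: KL divergence is always non-negative and equals 0 iff P = Q.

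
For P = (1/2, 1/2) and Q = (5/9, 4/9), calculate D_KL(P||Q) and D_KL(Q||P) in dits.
D_KL(P||Q) = 0.0027, D_KL(Q||P) = 0.0027

KL divergence is not symmetric: D_KL(P||Q) ≠ D_KL(Q||P) in general.

D_KL(P||Q) = 0.0027 dits
D_KL(Q||P) = 0.0027 dits

In this case they happen to be equal (to 4 decimal places).

This asymmetry is why KL divergence is not a true distance metric.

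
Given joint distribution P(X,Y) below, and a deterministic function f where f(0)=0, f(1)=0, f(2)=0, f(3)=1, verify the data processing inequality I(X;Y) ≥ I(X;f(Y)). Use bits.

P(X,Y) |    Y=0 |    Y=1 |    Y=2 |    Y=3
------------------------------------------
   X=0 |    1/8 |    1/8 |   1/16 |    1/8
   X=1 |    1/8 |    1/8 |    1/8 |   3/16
I(X;Y) = 0.0131, I(X;f(Y)) = 0.0019, inequality holds: 0.0131 ≥ 0.0019

Data Processing Inequality: For any Markov chain X → Y → Z, we have I(X;Y) ≥ I(X;Z).

Here Z = f(Y) is a deterministic function of Y, forming X → Y → Z.

Original I(X;Y) = 0.0131 bits

After applying f:
P(X,Z) where Z=f(Y):
- P(X,Z=0) = P(X,Y=0) + P(X,Y=1) + P(X,Y=2)
- P(X,Z=1) = P(X,Y=3)

I(X;Z) = I(X;f(Y)) = 0.0019 bits

Verification: 0.0131 ≥ 0.0019 ✓

Information cannot be created by processing; the function f can only lose information about X.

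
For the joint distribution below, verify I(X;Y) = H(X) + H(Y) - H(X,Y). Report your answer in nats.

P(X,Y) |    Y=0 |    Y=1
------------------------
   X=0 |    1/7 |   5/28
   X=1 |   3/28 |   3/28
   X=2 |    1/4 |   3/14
I(X;Y) = 0.0034 nats

Mutual information has multiple equivalent forms:
- I(X;Y) = H(X) - H(X|Y)
- I(X;Y) = H(Y) - H(Y|X)
- I(X;Y) = H(X) + H(Y) - H(X,Y)

Computing all quantities:
H(X) = 1.0511, H(Y) = 0.6931, H(X,Y) = 1.7409
H(X|Y) = 1.0478, H(Y|X) = 0.6898

Verification:
H(X) - H(X|Y) = 1.0511 - 1.0478 = 0.0034
H(Y) - H(Y|X) = 0.6931 - 0.6898 = 0.0034
H(X) + H(Y) - H(X,Y) = 1.0511 + 0.6931 - 1.7409 = 0.0034

All forms give I(X;Y) = 0.0034 nats. ✓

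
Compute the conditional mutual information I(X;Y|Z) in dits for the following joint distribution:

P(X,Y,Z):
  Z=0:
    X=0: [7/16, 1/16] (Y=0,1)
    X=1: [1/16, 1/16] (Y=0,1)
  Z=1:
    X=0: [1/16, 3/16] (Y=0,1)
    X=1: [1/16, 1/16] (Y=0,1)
0.0214 dits

Conditional mutual information: I(X;Y|Z) = H(X|Z) + H(Y|Z) - H(X,Y|Z)

H(Z) = 0.2873
H(X,Z) = 0.5268 → H(X|Z) = 0.2395
H(Y,Z) = 0.5268 → H(Y|Z) = 0.2395
H(X,Y,Z) = 0.7449 → H(X,Y|Z) = 0.4576

I(X;Y|Z) = 0.2395 + 0.2395 - 0.4576 = 0.0214 dits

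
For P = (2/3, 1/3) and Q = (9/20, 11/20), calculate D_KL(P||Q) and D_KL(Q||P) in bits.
D_KL(P||Q) = 0.1372, D_KL(Q||P) = 0.1422

KL divergence is not symmetric: D_KL(P||Q) ≠ D_KL(Q||P) in general.

D_KL(P||Q) = 0.1372 bits
D_KL(Q||P) = 0.1422 bits

No, they are not equal!

This asymmetry is why KL divergence is not a true distance metric.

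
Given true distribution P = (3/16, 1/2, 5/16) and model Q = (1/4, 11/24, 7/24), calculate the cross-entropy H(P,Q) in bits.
1.4933 bits

Cross-entropy: H(P,Q) = -Σ p(x) log q(x)

Alternatively: H(P,Q) = H(P) + D_KL(P||Q)
H(P) = 1.4772 bits
D_KL(P||Q) = 0.0161 bits

H(P,Q) = 1.4772 + 0.0161 = 1.4933 bits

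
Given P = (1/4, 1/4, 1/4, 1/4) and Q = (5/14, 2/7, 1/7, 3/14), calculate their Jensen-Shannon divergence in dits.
0.0058 dits

Jensen-Shannon divergence is:
JSD(P||Q) = 0.5 × D_KL(P||M) + 0.5 × D_KL(Q||M)
where M = 0.5 × (P + Q) is the mixture distribution.

M = 0.5 × (1/4, 1/4, 1/4, 1/4) + 0.5 × (5/14, 2/7, 1/7, 3/14) = (0.303571, 0.267857, 0.196429, 0.232143)

D_KL(P||M) = 0.0057 dits
D_KL(Q||M) = 0.0060 dits

JSD(P||Q) = 0.5 × 0.0057 + 0.5 × 0.0060 = 0.0058 dits

Unlike KL divergence, JSD is symmetric and bounded: 0 ≤ JSD ≤ log(2).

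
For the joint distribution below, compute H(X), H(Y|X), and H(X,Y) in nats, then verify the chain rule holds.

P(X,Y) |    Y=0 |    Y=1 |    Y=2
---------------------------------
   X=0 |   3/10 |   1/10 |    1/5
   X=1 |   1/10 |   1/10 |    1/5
H(X,Y) = 1.6957, H(X) = 0.6730, H(Y|X) = 1.0227 (all in nats)

Chain rule: H(X,Y) = H(X) + H(Y|X)

Left side — joint entropy directly:
H(X,Y) = -Σ p(x,y) log p(x,y) = 1.6957 nats

Right side — compute H(Y|X) from the conditional distributions:
P(X) = (3/5, 2/5), so H(X) = 0.6730 nats
H(Y|X) = Σ_x P(X=x) · H(Y|X=x):
  P(Y|X=0) = (1/2, 1/6, 1/3), H(Y|X=0) = 1.0114, weight P(X=0) = 3/5
  P(Y|X=1) = (1/4, 1/4, 1/2), H(Y|X=1) = 1.0397, weight P(X=1) = 2/5
H(Y|X) = 1.0227 nats

H(X) + H(Y|X) = 0.6730 + 1.0227 = 1.6957 nats

Both sides equal 1.6957 nats. ✓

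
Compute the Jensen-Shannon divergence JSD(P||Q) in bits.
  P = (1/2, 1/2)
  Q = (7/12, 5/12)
0.0051 bits

Jensen-Shannon divergence is:
JSD(P||Q) = 0.5 × D_KL(P||M) + 0.5 × D_KL(Q||M)
where M = 0.5 × (P + Q) is the mixture distribution.

M = 0.5 × (1/2, 1/2) + 0.5 × (7/12, 5/12) = (13/24, 11/24)

D_KL(P||M) = 0.0050 bits
D_KL(Q||M) = 0.0051 bits

JSD(P||Q) = 0.5 × 0.0050 + 0.5 × 0.0051 = 0.0051 bits

Unlike KL divergence, JSD is symmetric and bounded: 0 ≤ JSD ≤ log(2).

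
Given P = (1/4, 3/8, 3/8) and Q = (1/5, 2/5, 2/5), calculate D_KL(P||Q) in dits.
0.0032 dits

KL divergence: D_KL(P||Q) = Σ p(x) log(p(x)/q(x))

Computing term by term:
  x=0: 1/4 × log_10[(1/4)/(1/5)] = 1/4 × 0.0969 = 0.0242
  x=1: 3/8 × log_10[(3/8)/(2/5)] = 3/8 × -0.0280 = -0.0105
  x=2: 3/8 × log_10[(3/8)/(2/5)] = 3/8 × -0.0280 = -0.0105

D_KL(P||Q) = 0.0032 dits

Note: KL divergence is always non-negative and equals 0 iff P = Q.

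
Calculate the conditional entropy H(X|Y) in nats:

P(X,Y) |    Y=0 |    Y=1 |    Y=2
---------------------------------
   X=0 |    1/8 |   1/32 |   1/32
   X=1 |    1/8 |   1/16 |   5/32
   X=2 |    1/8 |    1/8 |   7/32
0.9859 nats

Using the chain rule: H(X|Y) = H(X,Y) - H(Y)

First, compute H(X,Y) = 2.0521 nats

Marginal P(Y) = (3/8, 7/32, 13/32)
H(Y) = 1.0662 nats

H(X|Y) = H(X,Y) - H(Y) = 2.0521 - 1.0662 = 0.9859 nats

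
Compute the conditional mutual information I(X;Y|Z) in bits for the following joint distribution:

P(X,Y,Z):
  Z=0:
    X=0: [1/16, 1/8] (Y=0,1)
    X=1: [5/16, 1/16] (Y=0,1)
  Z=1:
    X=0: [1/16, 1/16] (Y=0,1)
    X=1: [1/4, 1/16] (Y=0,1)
0.1276 bits

Conditional mutual information: I(X;Y|Z) = H(X|Z) + H(Y|Z) - H(X,Y|Z)

H(Z) = 0.9887
H(X,Z) = 1.8829 → H(X|Z) = 0.8942
H(Y,Z) = 1.8829 → H(Y|Z) = 0.8942
H(X,Y,Z) = 2.6494 → H(X,Y|Z) = 1.6607

I(X;Y|Z) = 0.8942 + 0.8942 - 1.6607 = 0.1276 bits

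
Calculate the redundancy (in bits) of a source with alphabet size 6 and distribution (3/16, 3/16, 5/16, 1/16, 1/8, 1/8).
0.1549 bits

Redundancy measures how far a source is from maximum entropy:
R = H_max - H(X)

Maximum entropy for 6 symbols: H_max = log_2(6) = 2.5850 bits
Actual entropy: H(X) = 2.4300 bits
Redundancy: R = 2.5850 - 2.4300 = 0.1549 bits

This redundancy represents potential for compression: the source could be compressed by 0.1549 bits per symbol.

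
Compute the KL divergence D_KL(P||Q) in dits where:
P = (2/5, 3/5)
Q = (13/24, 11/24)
0.0175 dits

KL divergence: D_KL(P||Q) = Σ p(x) log(p(x)/q(x))

Computing term by term:
  x=0: 2/5 × log_10[(2/5)/(13/24)] = 2/5 × -0.1317 = -0.0527
  x=1: 3/5 × log_10[(3/5)/(11/24)] = 3/5 × 0.1170 = 0.0702

D_KL(P||Q) = 0.0175 dits

Note: KL divergence is always non-negative and equals 0 iff P = Q.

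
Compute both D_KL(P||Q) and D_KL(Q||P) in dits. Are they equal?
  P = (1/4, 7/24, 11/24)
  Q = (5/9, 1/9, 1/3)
D_KL(P||Q) = 0.0989, D_KL(Q||P) = 0.1000

KL divergence is not symmetric: D_KL(P||Q) ≠ D_KL(Q||P) in general.

D_KL(P||Q) = 0.0989 dits
D_KL(Q||P) = 0.1000 dits

No, they are not equal!

This asymmetry is why KL divergence is not a true distance metric.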